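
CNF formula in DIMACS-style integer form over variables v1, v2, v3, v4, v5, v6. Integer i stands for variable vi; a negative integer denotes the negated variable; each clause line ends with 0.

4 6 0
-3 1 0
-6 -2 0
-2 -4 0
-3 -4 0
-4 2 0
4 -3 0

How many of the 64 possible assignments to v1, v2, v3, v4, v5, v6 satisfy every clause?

Satisfying assignments:
  v1=0 v2=0 v3=0 v4=0 v5=0 v6=1
  v1=0 v2=0 v3=0 v4=0 v5=1 v6=1
  v1=1 v2=0 v3=0 v4=0 v5=0 v6=1
  v1=1 v2=0 v3=0 v4=0 v5=1 v6=1
Count: 4.

4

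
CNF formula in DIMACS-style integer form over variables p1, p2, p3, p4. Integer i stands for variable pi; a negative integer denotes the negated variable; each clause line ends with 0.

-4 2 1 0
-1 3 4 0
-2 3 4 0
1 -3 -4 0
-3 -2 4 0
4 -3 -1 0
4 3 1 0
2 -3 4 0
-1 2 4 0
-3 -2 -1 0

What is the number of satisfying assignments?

The models are:
  p1=0 p2=1 p3=0 p4=1
  p1=1 p2=0 p3=0 p4=1
  p1=1 p2=0 p3=1 p4=1
  p1=1 p2=1 p3=0 p4=1
That's 4 in total.

4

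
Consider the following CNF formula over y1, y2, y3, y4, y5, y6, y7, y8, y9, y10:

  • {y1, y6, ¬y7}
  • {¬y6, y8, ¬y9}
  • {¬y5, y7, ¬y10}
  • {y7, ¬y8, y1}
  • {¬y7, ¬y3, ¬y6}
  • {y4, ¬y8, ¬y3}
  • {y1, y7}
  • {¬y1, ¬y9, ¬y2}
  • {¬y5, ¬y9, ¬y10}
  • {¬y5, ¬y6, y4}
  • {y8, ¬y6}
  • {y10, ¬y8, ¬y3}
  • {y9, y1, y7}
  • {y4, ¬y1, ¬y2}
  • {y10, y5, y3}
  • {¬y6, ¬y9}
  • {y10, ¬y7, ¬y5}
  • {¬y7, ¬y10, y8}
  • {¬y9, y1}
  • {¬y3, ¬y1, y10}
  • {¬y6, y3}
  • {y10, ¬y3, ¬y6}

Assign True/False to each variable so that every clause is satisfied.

y1=True, y2=True, y3=False, y4=True, y5=True, y6=False, y7=True, y8=True, y9=False, y10=True

Pure literal: y4 appears only positively; assign y4 = True.
Try y1 = True.
Branch on y2: take y2 = True.
  then y9 is forced to False.
For the remaining variables, y3 = False, y5 = True, y6 = False, y7 = True, y8 = True, y10 = True works.
Every clause has at least one true literal under this assignment.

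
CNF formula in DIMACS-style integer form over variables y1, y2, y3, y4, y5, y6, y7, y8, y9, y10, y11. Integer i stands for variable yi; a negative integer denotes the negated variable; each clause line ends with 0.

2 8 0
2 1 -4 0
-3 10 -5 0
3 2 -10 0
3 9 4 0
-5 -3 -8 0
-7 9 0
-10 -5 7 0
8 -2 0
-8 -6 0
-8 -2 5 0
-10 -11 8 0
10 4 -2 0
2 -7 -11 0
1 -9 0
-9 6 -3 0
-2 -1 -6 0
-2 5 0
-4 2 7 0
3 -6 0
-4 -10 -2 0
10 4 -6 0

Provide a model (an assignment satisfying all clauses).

Pure literal: y11 appears only negated; assign y11 = False.
Branch on y1: take y1 = False.
  then y9 is forced to False.
  then y7 is forced to False.
Branch on y2: take y2 = False.
  then y8 is forced to True.
  then y4 is forced to False.
  then y3 is forced to True.
  then y5 is forced to False.
  then y6 is forced to False.
y10 is now unconstrained; take y10 = True.

y1=False, y2=False, y3=True, y4=False, y5=False, y6=False, y7=False, y8=True, y9=False, y10=True, y11=False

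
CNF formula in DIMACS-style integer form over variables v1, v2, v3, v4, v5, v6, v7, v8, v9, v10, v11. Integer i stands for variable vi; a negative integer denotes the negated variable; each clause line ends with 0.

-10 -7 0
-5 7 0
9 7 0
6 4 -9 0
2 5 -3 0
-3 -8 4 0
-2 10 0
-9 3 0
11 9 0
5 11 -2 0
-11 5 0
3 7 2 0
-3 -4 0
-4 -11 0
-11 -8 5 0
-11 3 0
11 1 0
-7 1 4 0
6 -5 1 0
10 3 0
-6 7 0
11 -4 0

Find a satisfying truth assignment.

v1=True, v2=False, v3=True, v4=False, v5=True, v6=True, v7=True, v8=False, v9=True, v10=False, v11=True

v1 occurs only positively in the remaining clauses — set v1 = True.
v8 occurs only negated in the remaining clauses — set v8 = False.
Try v2 = False.
The remaining clauses are satisfied by v3 = True, v4 = False, v5 = True, v6 = True, v7 = True, v9 = True, v10 = False, v11 = True.
Every clause has at least one true literal under this assignment.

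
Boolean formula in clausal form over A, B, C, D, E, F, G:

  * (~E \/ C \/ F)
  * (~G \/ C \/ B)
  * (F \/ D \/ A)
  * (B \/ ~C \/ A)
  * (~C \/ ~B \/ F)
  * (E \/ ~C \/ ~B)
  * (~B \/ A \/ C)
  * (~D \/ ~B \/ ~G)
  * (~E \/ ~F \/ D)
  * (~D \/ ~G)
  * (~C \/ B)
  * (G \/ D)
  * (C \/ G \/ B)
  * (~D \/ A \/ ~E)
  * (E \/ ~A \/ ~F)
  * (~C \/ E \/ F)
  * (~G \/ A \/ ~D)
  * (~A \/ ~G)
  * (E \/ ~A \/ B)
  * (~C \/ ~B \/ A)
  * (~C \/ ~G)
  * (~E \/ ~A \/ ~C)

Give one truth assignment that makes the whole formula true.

A = T, B = T, C = F, D = T, E = F, F = F, G = F

Set A = True and propagate.
  then G is forced to False.
  then D is forced to True.
For the remaining variables, B = True, C = False, E = False, F = False works.
Check each clause:
  1. (~E \/ C \/ F) — ~E is true.
  2. (C \/ B \/ ~G) — ~G is true.
  3. (F \/ A \/ D) — A is true.
  4. (~C \/ A \/ B) — A is true.
  5. (F \/ ~B \/ ~C) — ~C is true.
  6. (E \/ ~C \/ ~B) — ~C is true.
  7. (C \/ A \/ ~B) — A is true.
  8. (~G \/ ~B \/ ~D) — ~G is true.
  9. (~F \/ D \/ ~E) — ~F is true.
  10. (~G \/ ~D) — ~G is true.
  11. (~C \/ B) — B is true.
  12. (G \/ D) — D is true.
  13. (C \/ B \/ G) — B is true.
  14. (~E \/ A \/ ~D) — A is true.
  15. (E \/ ~A \/ ~F) — ~F is true.
  16. (E \/ F \/ ~C) — ~C is true.
  17. (~D \/ ~G \/ A) — A is true.
  18. (~A \/ ~G) — ~G is true.
  19. (~A \/ B \/ E) — B is true.
  20. (~B \/ A \/ ~C) — A is true.
  21. (~C \/ ~G) — ~G is true.
  22. (~C \/ ~E \/ ~A) — ~E is true.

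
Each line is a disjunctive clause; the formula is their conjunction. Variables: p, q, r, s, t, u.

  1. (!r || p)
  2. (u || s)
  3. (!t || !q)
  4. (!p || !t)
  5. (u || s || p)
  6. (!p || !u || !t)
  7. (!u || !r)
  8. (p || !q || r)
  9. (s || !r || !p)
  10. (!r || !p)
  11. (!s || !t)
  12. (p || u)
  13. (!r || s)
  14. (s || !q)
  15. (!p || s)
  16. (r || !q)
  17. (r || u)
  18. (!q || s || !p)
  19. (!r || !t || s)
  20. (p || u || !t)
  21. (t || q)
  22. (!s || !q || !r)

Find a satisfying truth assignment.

p=False, q=False, r=False, s=False, t=True, u=True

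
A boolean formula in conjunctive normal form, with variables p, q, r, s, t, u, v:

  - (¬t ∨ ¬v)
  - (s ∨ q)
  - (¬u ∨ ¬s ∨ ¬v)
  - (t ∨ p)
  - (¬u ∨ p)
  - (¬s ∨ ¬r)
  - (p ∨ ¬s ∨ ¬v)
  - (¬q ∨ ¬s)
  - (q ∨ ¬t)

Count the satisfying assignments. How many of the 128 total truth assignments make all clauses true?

17

Case analysis on s and p:
  s=T, p=T: remaining (q,r,t,u,v) ∈ {(F,F,F,F,F); (F,F,F,F,T); (F,F,F,T,F)} — 3.
  s=T, p=F: a clause becomes empty — 0.
  s=F, p=T: r, u free; 3 ways for (q,t,v) × 2^2 = 12.
  s=F, p=F: remaining (q,r,t,u,v) ∈ {(T,F,T,F,F); (T,T,T,F,F)} — 2.
Total: 3 + 0 + 12 + 2 = 17.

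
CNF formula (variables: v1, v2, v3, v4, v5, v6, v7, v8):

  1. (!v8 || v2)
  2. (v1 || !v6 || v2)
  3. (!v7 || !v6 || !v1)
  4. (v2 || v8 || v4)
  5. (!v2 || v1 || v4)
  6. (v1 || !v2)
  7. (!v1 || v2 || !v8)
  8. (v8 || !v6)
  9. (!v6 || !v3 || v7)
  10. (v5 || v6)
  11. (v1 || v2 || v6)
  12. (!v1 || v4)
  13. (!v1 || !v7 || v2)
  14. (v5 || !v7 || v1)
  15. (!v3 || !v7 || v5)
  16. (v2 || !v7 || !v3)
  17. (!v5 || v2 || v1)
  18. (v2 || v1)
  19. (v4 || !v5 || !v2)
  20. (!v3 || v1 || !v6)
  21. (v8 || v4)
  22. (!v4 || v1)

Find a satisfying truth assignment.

v1 = True, v2 = True, v3 = True, v4 = True, v5 = True, v6 = False, v7 = False, v8 = True

Try v1 = True.
  then v4 is forced to True.
For the remaining variables, v2 = True, v3 = True, v5 = True, v6 = False, v7 = False, v8 = True works.
Every clause has at least one true literal under this assignment.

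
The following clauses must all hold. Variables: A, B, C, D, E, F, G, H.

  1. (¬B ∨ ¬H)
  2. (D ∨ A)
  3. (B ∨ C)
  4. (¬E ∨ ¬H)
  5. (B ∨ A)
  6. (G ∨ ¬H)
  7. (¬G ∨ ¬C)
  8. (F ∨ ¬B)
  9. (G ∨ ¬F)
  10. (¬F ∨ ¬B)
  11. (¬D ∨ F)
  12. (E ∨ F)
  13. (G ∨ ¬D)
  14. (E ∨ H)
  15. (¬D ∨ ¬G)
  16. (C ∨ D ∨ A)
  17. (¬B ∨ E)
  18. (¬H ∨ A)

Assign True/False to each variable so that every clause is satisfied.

A = True  B = False  C = True  D = False  E = True  F = False  G = False  H = False

A occurs only positively in the remaining clauses — set A = True.
Branch on B: take B = False.
  then C is forced to True.
  then G is forced to False.
  then H is forced to False.
  then F is forced to False.
  then D is forced to False.
  then E is forced to True.
Every clause has at least one true literal under this assignment.
Check each clause:
  1. (¬B ∨ ¬H) — ¬H is true.
  2. (A ∨ D) — A is true.
  3. (B ∨ C) — C is true.
  4. (¬E ∨ ¬H) — ¬H is true.
  5. (A ∨ B) — A is true.
  6. (G ∨ ¬H) — ¬H is true.
  7. (¬G ∨ ¬C) — ¬G is true.
  8. (F ∨ ¬B) — ¬B is true.
  9. (¬F ∨ G) — ¬F is true.
  10. (¬F ∨ ¬B) — ¬F is true.
  11. (F ∨ ¬D) — ¬D is true.
  12. (E ∨ F) — E is true.
  13. (¬D ∨ G) — ¬D is true.
  14. (E ∨ H) — E is true.
  15. (¬D ∨ ¬G) — ¬G is true.
  16. (D ∨ A ∨ C) — A is true.
  17. (¬B ∨ E) — E is true.
  18. (¬H ∨ A) — ¬H is true.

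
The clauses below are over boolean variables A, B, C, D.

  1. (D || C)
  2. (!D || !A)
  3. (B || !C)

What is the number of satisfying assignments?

Satisfying assignments:
  A=F B=F C=F D=T
  A=F B=T C=F D=T
  A=F B=T C=T D=F
  A=F B=T C=T D=T
  A=T B=T C=T D=F
That's 5 in total.

5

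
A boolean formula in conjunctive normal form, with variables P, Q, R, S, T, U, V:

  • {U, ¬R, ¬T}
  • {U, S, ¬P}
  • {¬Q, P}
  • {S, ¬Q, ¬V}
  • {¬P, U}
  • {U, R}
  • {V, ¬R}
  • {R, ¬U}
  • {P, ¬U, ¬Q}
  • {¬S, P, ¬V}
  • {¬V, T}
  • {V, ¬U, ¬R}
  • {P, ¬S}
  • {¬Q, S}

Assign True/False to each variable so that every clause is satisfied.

Branch on P: take P = True.
  then U is forced to True.
  then R is forced to True.
  then V is forced to True.
  then T is forced to True.
For the remaining variables, Q = True, S = True works.
Check each clause:
  1. {¬R, U, ¬T} — U is true.
  2. {S, U, ¬P} — S is true.
  3. {P, ¬Q} — P is true.
  4. {¬V, ¬Q, S} — S is true.
  5. {¬P, U} — U is true.
  6. {R, U} — R is true.
  7. {V, ¬R} — V is true.
  8. {¬U, R} — R is true.
  9. {¬Q, ¬U, P} — P is true.
  10. {¬S, P, ¬V} — P is true.
  11. {¬V, T} — T is true.
  12. {¬R, V, ¬U} — V is true.
  13. {¬S, P} — P is true.
  14. {¬Q, S} — S is true.

P=T, Q=T, R=T, S=T, T=T, U=T, V=T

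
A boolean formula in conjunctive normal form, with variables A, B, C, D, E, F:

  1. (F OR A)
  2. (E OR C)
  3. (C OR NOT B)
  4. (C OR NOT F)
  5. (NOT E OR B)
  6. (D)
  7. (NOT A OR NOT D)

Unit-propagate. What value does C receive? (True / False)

(D) stands alone — D = True.
From (NOT A OR NOT D) and D = True: A = False.
From (A OR F) and A = False: F = True.
From (C OR NOT F) and F = True: C = True.

True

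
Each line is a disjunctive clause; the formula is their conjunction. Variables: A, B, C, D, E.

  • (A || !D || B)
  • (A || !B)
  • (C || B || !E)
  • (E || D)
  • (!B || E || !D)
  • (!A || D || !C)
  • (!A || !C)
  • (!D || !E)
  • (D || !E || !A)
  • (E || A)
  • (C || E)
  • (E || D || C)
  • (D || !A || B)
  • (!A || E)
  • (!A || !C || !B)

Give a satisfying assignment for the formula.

Branch on A: take A = False.
  then B is forced to False.
  then D is forced to False.
  then E is forced to True.
  then C is forced to True.

A = F, B = F, C = T, D = F, E = T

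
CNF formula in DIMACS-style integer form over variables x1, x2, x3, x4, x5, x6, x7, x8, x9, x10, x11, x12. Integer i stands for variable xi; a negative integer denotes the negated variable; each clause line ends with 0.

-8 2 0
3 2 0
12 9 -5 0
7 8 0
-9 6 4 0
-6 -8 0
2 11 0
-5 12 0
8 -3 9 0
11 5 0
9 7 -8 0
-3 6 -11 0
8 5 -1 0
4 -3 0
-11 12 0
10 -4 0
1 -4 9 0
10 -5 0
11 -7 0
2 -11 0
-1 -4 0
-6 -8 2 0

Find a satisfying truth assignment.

x1=0, x2=1, x3=0, x4=0, x5=1, x6=0, x7=1, x8=0, x9=0, x10=1, x11=1, x12=1

Check each clause:
  1. (!x8 || x2) — !x8 is true.
  2. (x2 || x3) — x2 is true.
  3. (x9 || !x5 || x12) — x12 is true.
  4. (x7 || x8) — x7 is true.
  5. (x6 || !x9 || x4) — !x9 is true.
  6. (!x6 || !x8) — !x8 is true.
  7. (x11 || x2) — x2 is true.
  8. (x12 || !x5) — x12 is true.
  9. (!x3 || x8 || x9) — !x3 is true.
  10. (x11 || x5) — x11 is true.
  11. (x9 || !x8 || x7) — !x8 is true.
  12. (!x11 || x6 || !x3) — !x3 is true.
  13. (x8 || x5 || !x1) — x5 is true.
  14. (!x3 || x4) — !x3 is true.
  15. (!x11 || x12) — x12 is true.
  16. (x10 || !x4) — x10 is true.
  17. (x1 || x9 || !x4) — !x4 is true.
  18. (x10 || !x5) — x10 is true.
  19. (!x7 || x11) — x11 is true.
  20. (!x11 || x2) — x2 is true.
  21. (!x1 || !x4) — !x4 is true.
  22. (!x8 || x2 || !x6) — !x8 is true.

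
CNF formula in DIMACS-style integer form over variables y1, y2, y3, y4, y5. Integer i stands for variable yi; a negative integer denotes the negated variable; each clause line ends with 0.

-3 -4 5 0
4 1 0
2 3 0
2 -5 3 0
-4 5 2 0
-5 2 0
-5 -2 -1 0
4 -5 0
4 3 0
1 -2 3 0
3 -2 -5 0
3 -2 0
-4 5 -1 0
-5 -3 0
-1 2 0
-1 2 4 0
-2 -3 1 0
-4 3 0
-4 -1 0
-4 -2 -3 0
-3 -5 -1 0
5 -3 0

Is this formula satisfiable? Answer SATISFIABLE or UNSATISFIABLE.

UNSATISFIABLE

y3 = True:
  propagation gives y5=False; an empty clause results — contradiction.
y3 = False:
  propagation gives y2=True; an empty clause results — contradiction.
Every branch closes, so no satisfying assignment exists.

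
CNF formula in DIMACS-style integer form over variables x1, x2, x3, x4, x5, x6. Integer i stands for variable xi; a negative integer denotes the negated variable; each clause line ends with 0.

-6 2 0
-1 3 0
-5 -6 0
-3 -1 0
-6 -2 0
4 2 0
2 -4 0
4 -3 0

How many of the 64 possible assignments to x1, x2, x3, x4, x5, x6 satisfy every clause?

The models are:
  x1=0 x2=1 x3=0 x4=0 x5=0 x6=0
  x1=0 x2=1 x3=0 x4=0 x5=1 x6=0
  x1=0 x2=1 x3=0 x4=1 x5=0 x6=0
  x1=0 x2=1 x3=0 x4=1 x5=1 x6=0
  x1=0 x2=1 x3=1 x4=1 x5=0 x6=0
  x1=0 x2=1 x3=1 x4=1 x5=1 x6=0
Count: 6.

6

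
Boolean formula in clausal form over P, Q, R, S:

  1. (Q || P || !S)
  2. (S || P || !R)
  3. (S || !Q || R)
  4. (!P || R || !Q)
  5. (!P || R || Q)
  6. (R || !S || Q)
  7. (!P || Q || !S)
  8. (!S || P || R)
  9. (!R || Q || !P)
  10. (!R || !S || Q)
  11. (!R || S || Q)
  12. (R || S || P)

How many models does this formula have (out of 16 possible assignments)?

The models are:
  P=F Q=T R=T S=T
  P=T Q=T R=T S=F
  P=T Q=T R=T S=T
That's 3 in total.

3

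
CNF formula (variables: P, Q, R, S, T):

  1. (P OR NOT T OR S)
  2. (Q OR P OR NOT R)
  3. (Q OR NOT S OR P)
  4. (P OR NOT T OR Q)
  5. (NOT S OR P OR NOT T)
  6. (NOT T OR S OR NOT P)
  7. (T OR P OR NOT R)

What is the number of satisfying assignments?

15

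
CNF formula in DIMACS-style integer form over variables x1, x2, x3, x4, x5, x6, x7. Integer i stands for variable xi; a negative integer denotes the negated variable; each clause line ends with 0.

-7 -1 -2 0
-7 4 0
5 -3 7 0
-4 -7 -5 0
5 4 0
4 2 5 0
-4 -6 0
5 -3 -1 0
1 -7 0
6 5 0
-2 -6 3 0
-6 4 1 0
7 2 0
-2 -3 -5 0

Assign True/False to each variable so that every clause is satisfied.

x1 = True  x2 = True  x3 = False  x4 = True  x5 = True  x6 = False  x7 = False

Branch on x1: take x1 = True.
The remaining clauses are satisfied by x2 = True, x3 = False, x4 = True, x5 = True, x6 = False, x7 = False.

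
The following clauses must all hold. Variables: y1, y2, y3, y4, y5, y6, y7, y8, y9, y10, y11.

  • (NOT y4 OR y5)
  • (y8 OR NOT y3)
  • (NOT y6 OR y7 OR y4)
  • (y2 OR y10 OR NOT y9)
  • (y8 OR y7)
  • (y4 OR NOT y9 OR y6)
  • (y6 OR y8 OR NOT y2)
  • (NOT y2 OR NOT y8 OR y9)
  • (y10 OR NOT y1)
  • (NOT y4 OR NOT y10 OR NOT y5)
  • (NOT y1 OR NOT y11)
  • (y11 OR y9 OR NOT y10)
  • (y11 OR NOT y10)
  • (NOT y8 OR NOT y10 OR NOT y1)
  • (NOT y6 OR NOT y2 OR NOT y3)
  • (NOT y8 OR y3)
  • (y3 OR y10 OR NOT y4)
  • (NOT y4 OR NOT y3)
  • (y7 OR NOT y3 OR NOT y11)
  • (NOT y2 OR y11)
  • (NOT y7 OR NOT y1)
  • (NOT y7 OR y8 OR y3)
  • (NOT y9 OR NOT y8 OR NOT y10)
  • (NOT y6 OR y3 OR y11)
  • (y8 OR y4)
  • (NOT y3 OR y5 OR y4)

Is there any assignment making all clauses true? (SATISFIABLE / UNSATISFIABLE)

SATISFIABLE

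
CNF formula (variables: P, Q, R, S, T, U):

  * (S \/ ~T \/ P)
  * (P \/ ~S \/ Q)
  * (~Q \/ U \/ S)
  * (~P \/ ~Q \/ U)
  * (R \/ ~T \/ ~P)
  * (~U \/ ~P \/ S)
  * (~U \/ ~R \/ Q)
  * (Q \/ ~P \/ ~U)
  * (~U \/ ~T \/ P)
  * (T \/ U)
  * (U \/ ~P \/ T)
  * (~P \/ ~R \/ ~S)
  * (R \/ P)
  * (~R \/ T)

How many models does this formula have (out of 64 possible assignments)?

Satisfying assignments:
  P=F Q=T R=T S=T T=T U=F
  P=T Q=F R=T S=F T=T U=F
  P=T Q=T R=F S=T T=F U=T
That's 3 in total.

3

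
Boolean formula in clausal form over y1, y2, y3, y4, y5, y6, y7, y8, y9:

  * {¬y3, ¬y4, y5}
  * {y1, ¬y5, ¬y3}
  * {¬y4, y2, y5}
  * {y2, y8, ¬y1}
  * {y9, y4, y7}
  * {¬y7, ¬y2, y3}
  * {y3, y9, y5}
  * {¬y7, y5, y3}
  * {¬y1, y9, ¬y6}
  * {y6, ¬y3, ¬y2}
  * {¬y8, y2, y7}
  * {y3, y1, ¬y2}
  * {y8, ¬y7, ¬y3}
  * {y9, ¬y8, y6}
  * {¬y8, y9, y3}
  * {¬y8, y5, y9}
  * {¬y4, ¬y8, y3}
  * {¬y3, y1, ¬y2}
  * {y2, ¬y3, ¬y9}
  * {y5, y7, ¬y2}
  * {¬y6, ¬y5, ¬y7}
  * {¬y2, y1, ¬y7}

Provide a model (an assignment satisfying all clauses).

y1=False, y2=False, y3=False, y4=False, y5=True, y6=False, y7=True, y8=False, y9=False

Check each clause:
  1. {y5, ¬y3, ¬y4} — y5 is true.
  2. {¬y3, y1, ¬y5} — ¬y3 is true.
  3. {y5, ¬y4, y2} — ¬y4 is true.
  4. {y8, y2, ¬y1} — ¬y1 is true.
  5. {y7, y9, y4} — y7 is true.
  6. {¬y2, y3, ¬y7} — ¬y2 is true.
  7. {y3, y9, y5} — y5 is true.
  8. {y5, ¬y7, y3} — y5 is true.
  9. {¬y6, y9, ¬y1} — ¬y6 is true.
  10. {¬y2, y6, ¬y3} — ¬y3 is true.
  11. {y7, y2, ¬y8} — ¬y8 is true.
  12. {y3, y1, ¬y2} — ¬y2 is true.
  13. {¬y7, ¬y3, y8} — ¬y3 is true.
  14. {y9, y6, ¬y8} — ¬y8 is true.
  15. {y9, y3, ¬y8} — ¬y8 is true.
  16. {¬y8, y9, y5} — ¬y8 is true.
  17. {¬y8, ¬y4, y3} — ¬y8 is true.
  18. {y1, ¬y3, ¬y2} — ¬y3 is true.
  19. {¬y9, ¬y3, y2} — ¬y3 is true.
  20. {y7, y5, ¬y2} — y5 is true.
  21. {¬y6, ¬y7, ¬y5} — ¬y6 is true.
  22. {¬y7, ¬y2, y1} — ¬y2 is true.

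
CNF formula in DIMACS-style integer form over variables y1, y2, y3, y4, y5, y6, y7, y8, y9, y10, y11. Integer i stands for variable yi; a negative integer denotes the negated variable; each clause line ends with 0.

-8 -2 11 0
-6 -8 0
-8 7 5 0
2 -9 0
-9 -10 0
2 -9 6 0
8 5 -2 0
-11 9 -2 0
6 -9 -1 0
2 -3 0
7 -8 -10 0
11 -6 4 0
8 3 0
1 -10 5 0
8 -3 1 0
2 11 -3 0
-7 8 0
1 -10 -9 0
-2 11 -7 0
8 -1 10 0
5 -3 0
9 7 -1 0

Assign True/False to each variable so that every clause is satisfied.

y1=T, y2=F, y3=F, y4=F, y5=F, y6=F, y7=T, y8=T, y9=F, y10=T, y11=T

Branch on y1: take y1 = True.
The remaining clauses are satisfied by y2 = False, y3 = False, y4 = False, y5 = False, y6 = False, y7 = True, y8 = True, y9 = False, y10 = True, y11 = True.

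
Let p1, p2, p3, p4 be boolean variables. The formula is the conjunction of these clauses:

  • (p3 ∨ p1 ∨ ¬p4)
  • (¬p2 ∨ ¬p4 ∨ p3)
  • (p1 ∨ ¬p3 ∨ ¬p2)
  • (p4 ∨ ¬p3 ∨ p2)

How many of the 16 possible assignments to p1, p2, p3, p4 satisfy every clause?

Case analysis on p3 and p2:
  p3=1, p2=1: remaining (p1,p4) ∈ {(1,0); (1,1)} — 2.
  p3=1, p2=0: remaining (p1,p4) ∈ {(0,1); (1,1)} — 2.
  p3=0, p2=1: remaining (p1,p4) ∈ {(0,0); (1,0)} — 2.
  p3=0, p2=0: remaining (p1,p4) ∈ {(0,0); (1,0); (1,1)} — 3.
Total: 2 + 2 + 2 + 3 = 9.

9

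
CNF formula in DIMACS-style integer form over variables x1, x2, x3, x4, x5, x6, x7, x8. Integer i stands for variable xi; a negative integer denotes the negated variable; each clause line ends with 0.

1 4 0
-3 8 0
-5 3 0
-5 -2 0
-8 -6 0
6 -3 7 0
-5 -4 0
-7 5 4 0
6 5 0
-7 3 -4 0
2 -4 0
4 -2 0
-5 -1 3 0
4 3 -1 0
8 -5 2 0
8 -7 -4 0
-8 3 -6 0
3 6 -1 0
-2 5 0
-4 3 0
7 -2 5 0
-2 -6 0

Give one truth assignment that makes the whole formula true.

x1=True, x2=False, x3=True, x4=False, x5=True, x6=False, x7=True, x8=True

Check each clause:
  1. (x1 || x4) — x1 is true.
  2. (!x3 || x8) — x8 is true.
  3. (x3 || !x5) — x3 is true.
  4. (!x5 || !x2) — !x2 is true.
  5. (!x6 || !x8) — !x6 is true.
  6. (x6 || x7 || !x3) — x7 is true.
  7. (!x5 || !x4) — !x4 is true.
  8. (!x7 || x5 || x4) — x5 is true.
  9. (x5 || x6) — x5 is true.
  10. (!x4 || x3 || !x7) — x3 is true.
  11. (x2 || !x4) — !x4 is true.
  12. (!x2 || x4) — !x2 is true.
  13. (!x5 || x3 || !x1) — x3 is true.
  14. (!x1 || x3 || x4) — x3 is true.
  15. (!x5 || x8 || x2) — x8 is true.
  16. (!x4 || !x7 || x8) — x8 is true.
  17. (x3 || !x6 || !x8) — !x6 is true.
  18. (x3 || x6 || !x1) — x3 is true.
  19. (x5 || !x2) — x5 is true.
  20. (!x4 || x3) — x3 is true.
  21. (x7 || !x2 || x5) — x5 is true.
  22. (!x2 || !x6) — !x6 is true.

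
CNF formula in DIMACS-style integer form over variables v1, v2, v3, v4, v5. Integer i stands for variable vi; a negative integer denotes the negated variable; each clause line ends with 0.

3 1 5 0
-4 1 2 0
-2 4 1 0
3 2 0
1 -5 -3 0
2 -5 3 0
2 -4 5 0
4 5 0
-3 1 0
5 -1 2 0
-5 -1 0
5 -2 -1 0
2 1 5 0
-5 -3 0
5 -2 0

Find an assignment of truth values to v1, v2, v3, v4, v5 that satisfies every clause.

Branch on v1: take v1 = False.
  then v3 is forced to False.
  then v5 is forced to True.
  then v2 is forced to True.
  then v4 is forced to True.
Check each clause:
  1. (v3 ∨ v1 ∨ v5) — v5 is true.
  2. (v1 ∨ ¬v4 ∨ v2) — v2 is true.
  3. (v4 ∨ ¬v2 ∨ v1) — v4 is true.
  4. (v3 ∨ v2) — v2 is true.
  5. (¬v3 ∨ ¬v5 ∨ v1) — ¬v3 is true.
  6. (v3 ∨ v2 ∨ ¬v5) — v2 is true.
  7. (v5 ∨ v2 ∨ ¬v4) — v2 is true.
  8. (v4 ∨ v5) — v4 is true.
  9. (v1 ∨ ¬v3) — ¬v3 is true.
  10. (v5 ∨ ¬v1 ∨ v2) — v2 is true.
  11. (¬v5 ∨ ¬v1) — ¬v1 is true.
  12. (¬v2 ∨ ¬v1 ∨ v5) — v5 is true.
  13. (v1 ∨ v5 ∨ v2) — v2 is true.
  14. (¬v5 ∨ ¬v3) — ¬v3 is true.
  15. (¬v2 ∨ v5) — v5 is true.

v1=False  v2=True  v3=False  v4=True  v5=True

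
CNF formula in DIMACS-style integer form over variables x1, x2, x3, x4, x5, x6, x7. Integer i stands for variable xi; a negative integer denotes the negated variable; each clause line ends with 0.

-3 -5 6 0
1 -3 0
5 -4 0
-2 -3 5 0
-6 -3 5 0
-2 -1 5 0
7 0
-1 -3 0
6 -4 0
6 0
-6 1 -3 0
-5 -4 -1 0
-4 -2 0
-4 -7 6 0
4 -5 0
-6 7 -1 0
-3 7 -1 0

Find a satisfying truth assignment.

x1=F, x2=F, x3=F, x4=F, x5=F, x6=T, x7=T

(x7) is a unit clause, so x7 = True.
Unit propagation: (x6) forces x6 = True.
Pure literal: x2 appears only negated; assign x2 = False.
x3 occurs only negated in the remaining clauses — set x3 = False.
Try x1 = False.
For the remaining variables, x4 = False, x5 = False works.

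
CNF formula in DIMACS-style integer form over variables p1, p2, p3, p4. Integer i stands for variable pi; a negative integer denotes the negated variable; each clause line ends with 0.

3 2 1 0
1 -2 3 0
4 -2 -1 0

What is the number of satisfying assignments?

Split on p1, then p2.
  p1=T, p2=T: remaining (p3,p4) ∈ {(F,T); (T,T)} — 2.
  p1=T, p2=F: remaining (p3,p4) ∈ {(F,F); (F,T); (T,F); (T,T)} — 4.
  p1=F, p2=T: remaining (p3,p4) ∈ {(T,F); (T,T)} — 2.
  p1=F, p2=F: remaining (p3,p4) ∈ {(T,F); (T,T)} — 2.
Total: 2 + 4 + 2 + 2 = 10.

10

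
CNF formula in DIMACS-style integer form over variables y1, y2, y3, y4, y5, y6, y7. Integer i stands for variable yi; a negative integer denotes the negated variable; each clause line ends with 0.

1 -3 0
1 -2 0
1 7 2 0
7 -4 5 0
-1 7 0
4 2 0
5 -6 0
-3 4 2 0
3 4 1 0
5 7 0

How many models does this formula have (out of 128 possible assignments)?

21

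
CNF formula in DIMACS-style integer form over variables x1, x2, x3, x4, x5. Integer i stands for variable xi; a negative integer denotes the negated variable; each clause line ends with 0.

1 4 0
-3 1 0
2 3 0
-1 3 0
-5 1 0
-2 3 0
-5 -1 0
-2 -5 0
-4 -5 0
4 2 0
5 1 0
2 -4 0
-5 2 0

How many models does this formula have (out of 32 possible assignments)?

The models are:
  x1=T x2=T x3=T x4=F x5=F
  x1=T x2=T x3=T x4=T x5=F
Count: 2.

2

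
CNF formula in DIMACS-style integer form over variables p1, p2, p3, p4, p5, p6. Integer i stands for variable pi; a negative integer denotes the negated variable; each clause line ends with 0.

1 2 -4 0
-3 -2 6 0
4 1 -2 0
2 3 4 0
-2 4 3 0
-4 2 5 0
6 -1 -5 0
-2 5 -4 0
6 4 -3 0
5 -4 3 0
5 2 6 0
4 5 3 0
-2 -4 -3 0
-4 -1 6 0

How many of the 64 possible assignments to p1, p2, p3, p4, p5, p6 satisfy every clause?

11

Case analysis on p4 and p2:
  p4=T, p2=T: remaining (p1,p3,p5,p6) ∈ {(F,F,T,F); (F,F,T,T); (T,F,T,T)} — 3.
  p4=T, p2=F: remaining (p1,p3,p5,p6) ∈ {(T,F,T,T); (T,T,T,T)} — 2.
  p4=F, p2=T: remaining (p1,p3,p5,p6) ∈ {(T,T,F,T); (T,T,T,T)} — 2.
  p4=F, p2=F: remaining (p1,p3,p5,p6) ∈ {(F,T,F,T); (F,T,T,T); (T,T,F,T); (T,T,T,T)} — 4.
Total: 3 + 2 + 2 + 4 = 11.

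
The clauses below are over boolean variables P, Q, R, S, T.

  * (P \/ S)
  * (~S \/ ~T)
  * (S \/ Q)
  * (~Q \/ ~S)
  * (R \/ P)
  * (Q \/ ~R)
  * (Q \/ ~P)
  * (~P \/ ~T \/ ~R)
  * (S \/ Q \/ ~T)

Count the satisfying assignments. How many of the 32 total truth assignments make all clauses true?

Satisfying assignments:
  P=T Q=T R=F S=F T=F
  P=T Q=T R=F S=F T=T
  P=T Q=T R=T S=F T=F
Count: 3.

3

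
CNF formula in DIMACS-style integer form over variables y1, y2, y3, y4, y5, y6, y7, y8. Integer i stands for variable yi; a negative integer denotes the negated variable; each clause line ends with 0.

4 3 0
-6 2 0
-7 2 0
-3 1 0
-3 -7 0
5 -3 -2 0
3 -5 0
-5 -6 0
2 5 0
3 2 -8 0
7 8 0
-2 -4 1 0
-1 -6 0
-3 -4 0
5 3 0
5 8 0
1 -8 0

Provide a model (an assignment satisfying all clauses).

y1=T, y2=T, y3=T, y4=F, y5=T, y6=F, y7=F, y8=T

Check each clause:
  1. (y3 OR y4) — y3 is true.
  2. (y2 OR NOT y6) — NOT y6 is true.
  3. (NOT y7 OR y2) — NOT y7 is true.
  4. (y1 OR NOT y3) — y1 is true.
  5. (NOT y7 OR NOT y3) — NOT y7 is true.
  6. (NOT y2 OR y5 OR NOT y3) — y5 is true.
  7. (NOT y5 OR y3) — y3 is true.
  8. (NOT y6 OR NOT y5) — NOT y6 is true.
  9. (y2 OR y5) — y2 is true.
  10. (y3 OR y2 OR NOT y8) — y2 is true.
  11. (y7 OR y8) — y8 is true.
  12. (y1 OR NOT y2 OR NOT y4) — y1 is true.
  13. (NOT y6 OR NOT y1) — NOT y6 is true.
  14. (NOT y3 OR NOT y4) — NOT y4 is true.
  15. (y5 OR y3) — y3 is true.
  16. (y8 OR y5) — y8 is true.
  17. (y1 OR NOT y8) — y1 is true.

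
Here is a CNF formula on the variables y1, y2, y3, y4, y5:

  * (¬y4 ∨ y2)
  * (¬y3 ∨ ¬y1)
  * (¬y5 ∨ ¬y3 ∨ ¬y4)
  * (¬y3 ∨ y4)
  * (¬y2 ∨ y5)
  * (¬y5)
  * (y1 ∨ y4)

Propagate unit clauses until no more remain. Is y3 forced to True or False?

(¬y5) is a unit clause: y5 = False.
(y5 ∨ ¬y2): since y5 = False, the clause reduces to (¬y2). y2 = False.
(y2 ∨ ¬y4) with y2 = False leaves only ¬y4, so y4 = False.
(y4 ∨ ¬y3) with y4 = False leaves only ¬y3, so y3 = False.

False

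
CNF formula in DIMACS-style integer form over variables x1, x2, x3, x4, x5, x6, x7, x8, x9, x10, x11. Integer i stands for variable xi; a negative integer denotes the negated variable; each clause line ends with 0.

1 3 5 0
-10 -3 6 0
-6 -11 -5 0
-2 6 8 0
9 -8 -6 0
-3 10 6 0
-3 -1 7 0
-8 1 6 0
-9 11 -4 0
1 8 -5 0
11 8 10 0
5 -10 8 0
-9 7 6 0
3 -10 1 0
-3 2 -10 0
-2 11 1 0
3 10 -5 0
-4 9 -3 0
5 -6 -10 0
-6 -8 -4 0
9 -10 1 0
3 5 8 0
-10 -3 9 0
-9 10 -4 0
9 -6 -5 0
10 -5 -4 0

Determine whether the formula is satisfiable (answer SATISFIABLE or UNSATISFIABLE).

SATISFIABLE

x4 occurs only negated in the remaining clauses — set x4 = False.
Set x1 = False and propagate.
For the remaining variables, x2 = True, x3 = True, x5 = False, x6 = True, x7 = False, x8 = False, x9 = False, x10 = False, x11 = True works.
Every clause has at least one true literal under this assignment.
So x1=F, x2=T, x3=T, x4=F, x5=F, x6=T, x7=F, x8=F, x9=F, x10=F, x11=T is a satisfying assignment.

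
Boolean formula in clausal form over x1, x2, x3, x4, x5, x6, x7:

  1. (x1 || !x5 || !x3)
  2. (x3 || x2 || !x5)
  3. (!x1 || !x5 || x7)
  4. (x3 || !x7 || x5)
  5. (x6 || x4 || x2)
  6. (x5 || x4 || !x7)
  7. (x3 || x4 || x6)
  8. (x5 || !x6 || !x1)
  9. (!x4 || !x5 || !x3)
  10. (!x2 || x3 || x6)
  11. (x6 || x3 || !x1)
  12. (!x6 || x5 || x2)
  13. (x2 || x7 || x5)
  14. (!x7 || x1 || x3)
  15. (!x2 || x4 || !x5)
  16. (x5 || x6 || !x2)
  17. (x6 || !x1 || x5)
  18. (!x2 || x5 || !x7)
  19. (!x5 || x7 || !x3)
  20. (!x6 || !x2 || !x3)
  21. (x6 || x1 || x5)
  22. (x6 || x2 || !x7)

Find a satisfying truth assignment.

Try x1 = False.
The remaining clauses are satisfied by x2 = True, x3 = False, x4 = True, x5 = False, x6 = True, x7 = False.
Every clause has at least one true literal under this assignment.

x1 = False, x2 = True, x3 = False, x4 = True, x5 = False, x6 = True, x7 = False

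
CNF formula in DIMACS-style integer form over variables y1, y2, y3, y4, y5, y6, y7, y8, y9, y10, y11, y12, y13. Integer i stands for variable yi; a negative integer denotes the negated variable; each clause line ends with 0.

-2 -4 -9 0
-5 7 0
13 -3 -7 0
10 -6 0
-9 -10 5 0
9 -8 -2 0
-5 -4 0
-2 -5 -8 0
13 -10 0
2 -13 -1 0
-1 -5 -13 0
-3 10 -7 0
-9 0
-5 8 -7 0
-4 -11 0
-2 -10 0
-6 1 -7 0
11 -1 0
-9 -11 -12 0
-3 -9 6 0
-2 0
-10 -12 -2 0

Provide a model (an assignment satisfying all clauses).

y1=T, y2=F, y3=F, y4=F, y5=F, y6=F, y7=F, y8=T, y9=F, y10=F, y11=T, y12=T, y13=F

(~y9) is a unit clause, so y9 = False.
(~y2) is a unit clause, so y2 = False.
Pure literal: y3 appears only negated; assign y3 = False.
y4 occurs only negated in the remaining clauses — set y4 = False.
Branch on y1: take y1 = True.
  then y13 is forced to False.
  then y10 is forced to False.
  then y6 is forced to False.
  then y11 is forced to True.
The remaining clauses are satisfied by y5 = False, y7 = False, y8 = True, y12 = True.
Check each clause:
  1. (~y2 \/ ~y4 \/ ~y9) — ~y4 is true.
  2. (~y5 \/ y7) — ~y5 is true.
  3. (~y3 \/ y13 \/ ~y7) — ~y3 is true.
  4. (y10 \/ ~y6) — ~y6 is true.
  5. (~y10 \/ y5 \/ ~y9) — ~y10 is true.
  6. (~y2 \/ y9 \/ ~y8) — ~y2 is true.
  7. (~y5 \/ ~y4) — ~y5 is true.
  8. (~y5 \/ ~y2 \/ ~y8) — ~y5 is true.
  9. (y13 \/ ~y10) — ~y10 is true.
  10. (y2 \/ ~y1 \/ ~y13) — ~y13 is true.
  11. (~y13 \/ ~y1 \/ ~y5) — ~y5 is true.
  12. (y10 \/ ~y7 \/ ~y3) — ~y7 is true.
  13. (~y9) — ~y9 is true.
  14. (~y5 \/ y8 \/ ~y7) — y8 is true.
  15. (~y4 \/ ~y11) — ~y4 is true.
  16. (~y2 \/ ~y10) — ~y2 is true.
  17. (~y6 \/ ~y7 \/ y1) — y1 is true.
  18. (y11 \/ ~y1) — y11 is true.
  19. (~y9 \/ ~y12 \/ ~y11) — ~y9 is true.
  20. (y6 \/ ~y3 \/ ~y9) — ~y3 is true.
  21. (~y2) — ~y2 is true.
  22. (~y2 \/ ~y10 \/ ~y12) — ~y10 is true.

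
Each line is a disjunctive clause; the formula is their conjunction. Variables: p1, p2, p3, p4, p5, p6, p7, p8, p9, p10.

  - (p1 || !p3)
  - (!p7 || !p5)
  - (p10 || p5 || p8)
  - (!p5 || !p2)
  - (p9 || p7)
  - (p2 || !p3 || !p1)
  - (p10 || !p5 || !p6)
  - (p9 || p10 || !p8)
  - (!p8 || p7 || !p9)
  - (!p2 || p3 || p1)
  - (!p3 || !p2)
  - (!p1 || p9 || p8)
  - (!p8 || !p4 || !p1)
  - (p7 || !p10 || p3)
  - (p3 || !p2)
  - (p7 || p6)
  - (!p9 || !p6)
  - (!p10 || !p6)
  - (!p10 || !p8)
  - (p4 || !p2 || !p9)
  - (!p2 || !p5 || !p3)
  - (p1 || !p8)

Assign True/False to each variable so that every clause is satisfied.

p1=False, p2=False, p3=False, p4=True, p5=False, p6=False, p7=True, p8=False, p9=True, p10=True

Check each clause:
  1. (!p3 || p1) — !p3 is true.
  2. (!p5 || !p7) — !p5 is true.
  3. (p8 || p10 || p5) — p10 is true.
  4. (!p5 || !p2) — !p5 is true.
  5. (p7 || p9) — p9 is true.
  6. (!p3 || p2 || !p1) — !p3 is true.
  7. (p10 || !p5 || !p6) — p10 is true.
  8. (p10 || !p8 || p9) — !p8 is true.
  9. (p7 || !p9 || !p8) — !p8 is true.
  10. (p3 || !p2 || p1) — !p2 is true.
  11. (!p3 || !p2) — !p3 is true.
  12. (p9 || !p1 || p8) — p9 is true.
  13. (!p8 || !p1 || !p4) — !p8 is true.
  14. (!p10 || p3 || p7) — p7 is true.
  15. (!p2 || p3) — !p2 is true.
  16. (p6 || p7) — p7 is true.
  17. (!p9 || !p6) — !p6 is true.
  18. (!p6 || !p10) — !p6 is true.
  19. (!p10 || !p8) — !p8 is true.
  20. (!p9 || p4 || !p2) — p4 is true.
  21. (!p3 || !p2 || !p5) — !p5 is true.
  22. (p1 || !p8) — !p8 is true.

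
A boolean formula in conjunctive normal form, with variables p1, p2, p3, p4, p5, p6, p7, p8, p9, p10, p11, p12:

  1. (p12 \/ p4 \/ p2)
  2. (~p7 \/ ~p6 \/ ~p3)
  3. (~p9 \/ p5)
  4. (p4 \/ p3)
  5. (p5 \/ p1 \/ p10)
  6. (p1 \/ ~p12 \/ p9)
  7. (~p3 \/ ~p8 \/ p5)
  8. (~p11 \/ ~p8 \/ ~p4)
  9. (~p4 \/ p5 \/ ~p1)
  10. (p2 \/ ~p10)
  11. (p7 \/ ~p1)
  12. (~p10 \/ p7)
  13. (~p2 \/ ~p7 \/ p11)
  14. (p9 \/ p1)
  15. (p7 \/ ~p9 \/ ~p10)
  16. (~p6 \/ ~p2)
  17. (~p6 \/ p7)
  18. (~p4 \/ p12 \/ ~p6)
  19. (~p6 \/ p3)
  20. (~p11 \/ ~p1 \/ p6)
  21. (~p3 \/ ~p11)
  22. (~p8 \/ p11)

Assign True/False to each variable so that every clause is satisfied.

p5 occurs only positively in the remaining clauses — set p5 = True.
Pure literal: p8 appears only negated; assign p8 = False.
Try p1 = False.
  then p9 is forced to True.
Try p2 = False.
  then p10 is forced to False.
Set p3 = False and propagate.
  then p4 is forced to True.
  then p6 is forced to False.
p7, p11, p12 are now unconstrained; take p7 = True, p11 = True, p12 = True.
Check each clause:
  1. (p12 \/ p2 \/ p4) — p12 is true.
  2. (~p6 \/ ~p3 \/ ~p7) — ~p6 is true.
  3. (~p9 \/ p5) — p5 is true.
  4. (p4 \/ p3) — p4 is true.
  5. (p10 \/ p5 \/ p1) — p5 is true.
  6. (p1 \/ p9 \/ ~p12) — p9 is true.
  7. (p5 \/ ~p3 \/ ~p8) — ~p8 is true.
  8. (~p8 \/ ~p11 \/ ~p4) — ~p8 is true.
  9. (~p1 \/ p5 \/ ~p4) — p5 is true.
  10. (~p10 \/ p2) — ~p10 is true.
  11. (~p1 \/ p7) — ~p1 is true.
  12. (p7 \/ ~p10) — ~p10 is true.
  13. (p11 \/ ~p7 \/ ~p2) — p11 is true.
  14. (p9 \/ p1) — p9 is true.
  15. (p7 \/ ~p9 \/ ~p10) — ~p10 is true.
  16. (~p2 \/ ~p6) — ~p6 is true.
  17. (p7 \/ ~p6) — ~p6 is true.
  18. (~p6 \/ ~p4 \/ p12) — ~p6 is true.
  19. (~p6 \/ p3) — ~p6 is true.
  20. (~p1 \/ p6 \/ ~p11) — ~p1 is true.
  21. (~p3 \/ ~p11) — ~p3 is true.
  22. (~p8 \/ p11) — ~p8 is true.

p1=F, p2=F, p3=F, p4=T, p5=T, p6=F, p7=T, p8=F, p9=T, p10=F, p11=T, p12=T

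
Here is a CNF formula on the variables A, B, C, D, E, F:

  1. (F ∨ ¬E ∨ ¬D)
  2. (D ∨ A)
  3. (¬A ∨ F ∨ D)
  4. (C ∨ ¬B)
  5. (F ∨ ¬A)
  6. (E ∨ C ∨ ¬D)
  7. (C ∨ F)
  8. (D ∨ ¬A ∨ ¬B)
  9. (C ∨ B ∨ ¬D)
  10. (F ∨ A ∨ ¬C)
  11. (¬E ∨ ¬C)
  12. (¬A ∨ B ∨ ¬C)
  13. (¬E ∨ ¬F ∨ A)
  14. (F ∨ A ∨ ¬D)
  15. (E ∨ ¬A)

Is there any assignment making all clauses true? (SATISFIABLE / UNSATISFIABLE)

SATISFIABLE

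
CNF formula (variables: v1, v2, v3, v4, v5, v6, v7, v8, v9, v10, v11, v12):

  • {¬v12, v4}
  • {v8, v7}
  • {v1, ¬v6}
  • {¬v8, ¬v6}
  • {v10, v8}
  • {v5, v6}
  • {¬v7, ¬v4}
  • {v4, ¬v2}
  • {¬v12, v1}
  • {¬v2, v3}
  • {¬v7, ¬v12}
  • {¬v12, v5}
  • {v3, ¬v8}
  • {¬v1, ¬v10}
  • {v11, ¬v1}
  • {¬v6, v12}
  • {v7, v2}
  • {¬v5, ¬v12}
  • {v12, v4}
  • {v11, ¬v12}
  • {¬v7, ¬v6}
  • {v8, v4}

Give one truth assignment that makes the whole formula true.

v1 = F, v2 = T, v3 = T, v4 = T, v5 = T, v6 = F, v7 = F, v8 = T, v9 = F, v10 = T, v11 = T, v12 = F

Check each clause:
  1. {¬v12, v4} — v4 is true.
  2. {v8, v7} — v8 is true.
  3. {v1, ¬v6} — ¬v6 is true.
  4. {¬v8, ¬v6} — ¬v6 is true.
  5. {v8, v10} — v8 is true.
  6. {v5, v6} — v5 is true.
  7. {¬v7, ¬v4} — ¬v7 is true.
  8. {¬v2, v4} — v4 is true.
  9. {¬v12, v1} — ¬v12 is true.
  10. {¬v2, v3} — v3 is true.
  11. {¬v7, ¬v12} — ¬v7 is true.
  12. {¬v12, v5} — ¬v12 is true.
  13. {v3, ¬v8} — v3 is true.
  14. {¬v1, ¬v10} — ¬v1 is true.
  15. {v11, ¬v1} — v11 is true.
  16. {¬v6, v12} — ¬v6 is true.
  17. {v7, v2} — v2 is true.
  18. {¬v12, ¬v5} — ¬v12 is true.
  19. {v4, v12} — v4 is true.
  20. {¬v12, v11} — v11 is true.
  21. {¬v6, ¬v7} — ¬v7 is true.
  22. {v4, v8} — v8 is true.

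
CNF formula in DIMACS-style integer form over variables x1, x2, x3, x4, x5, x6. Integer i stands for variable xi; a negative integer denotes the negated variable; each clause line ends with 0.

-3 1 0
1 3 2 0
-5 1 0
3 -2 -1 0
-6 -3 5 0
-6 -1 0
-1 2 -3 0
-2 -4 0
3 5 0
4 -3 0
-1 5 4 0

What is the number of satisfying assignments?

Satisfying assignments:
  x1=T x2=F x3=F x4=F x5=T x6=F
  x1=T x2=F x3=F x4=T x5=T x6=F
Count: 2.

2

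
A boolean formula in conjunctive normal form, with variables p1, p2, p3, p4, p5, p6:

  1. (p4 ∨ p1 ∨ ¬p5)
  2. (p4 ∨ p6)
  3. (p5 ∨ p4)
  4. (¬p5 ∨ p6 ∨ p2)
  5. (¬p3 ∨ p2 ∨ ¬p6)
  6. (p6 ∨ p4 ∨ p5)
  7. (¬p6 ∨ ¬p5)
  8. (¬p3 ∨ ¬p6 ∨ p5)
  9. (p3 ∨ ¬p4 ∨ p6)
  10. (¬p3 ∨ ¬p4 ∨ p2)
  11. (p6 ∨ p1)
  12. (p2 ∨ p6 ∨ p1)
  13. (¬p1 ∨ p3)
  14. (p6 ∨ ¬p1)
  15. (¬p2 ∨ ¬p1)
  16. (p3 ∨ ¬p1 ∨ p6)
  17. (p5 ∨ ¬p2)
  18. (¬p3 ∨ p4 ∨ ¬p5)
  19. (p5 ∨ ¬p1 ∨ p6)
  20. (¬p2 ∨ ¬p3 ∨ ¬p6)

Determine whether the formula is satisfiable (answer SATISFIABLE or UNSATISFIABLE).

SATISFIABLE

Branch on p1: take p1 = False.
  then p6 is forced to True.
  then p5 is forced to False.
  then p4 is forced to True.
  then p3 is forced to False.
  then p2 is forced to False.
Every clause has at least one true literal under this assignment.
So p1=False, p2=False, p3=False, p4=True, p5=False, p6=True is a satisfying assignment.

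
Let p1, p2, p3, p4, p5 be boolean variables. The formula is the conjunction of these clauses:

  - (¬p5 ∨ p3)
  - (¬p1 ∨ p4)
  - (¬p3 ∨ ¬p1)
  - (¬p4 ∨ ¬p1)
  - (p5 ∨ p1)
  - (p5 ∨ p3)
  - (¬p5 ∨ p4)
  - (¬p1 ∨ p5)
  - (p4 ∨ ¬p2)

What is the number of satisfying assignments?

2

The models are:
  p1=0 p2=0 p3=1 p4=1 p5=1
  p1=0 p2=1 p3=1 p4=1 p5=1
That's 2 in total.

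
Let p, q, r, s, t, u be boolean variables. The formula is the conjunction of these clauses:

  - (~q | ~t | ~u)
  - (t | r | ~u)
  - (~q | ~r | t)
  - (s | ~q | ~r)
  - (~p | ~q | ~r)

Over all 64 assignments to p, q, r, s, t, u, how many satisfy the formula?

37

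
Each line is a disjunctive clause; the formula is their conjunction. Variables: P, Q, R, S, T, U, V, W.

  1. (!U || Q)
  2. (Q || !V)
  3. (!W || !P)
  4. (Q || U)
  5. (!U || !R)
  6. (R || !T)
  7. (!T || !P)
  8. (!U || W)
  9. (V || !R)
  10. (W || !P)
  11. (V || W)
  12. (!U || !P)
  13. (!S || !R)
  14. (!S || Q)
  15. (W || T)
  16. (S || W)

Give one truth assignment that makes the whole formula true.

P=False, Q=True, R=False, S=False, T=False, U=True, V=True, W=True

Pure literal: P appears only negated; assign P = False.
Pure literal: Q appears only positively; assign Q = True.
Branch on R: take R = False.
  then T is forced to False.
  then W is forced to True.
S, U, V are now unconstrained; take S = False, U = True, V = True.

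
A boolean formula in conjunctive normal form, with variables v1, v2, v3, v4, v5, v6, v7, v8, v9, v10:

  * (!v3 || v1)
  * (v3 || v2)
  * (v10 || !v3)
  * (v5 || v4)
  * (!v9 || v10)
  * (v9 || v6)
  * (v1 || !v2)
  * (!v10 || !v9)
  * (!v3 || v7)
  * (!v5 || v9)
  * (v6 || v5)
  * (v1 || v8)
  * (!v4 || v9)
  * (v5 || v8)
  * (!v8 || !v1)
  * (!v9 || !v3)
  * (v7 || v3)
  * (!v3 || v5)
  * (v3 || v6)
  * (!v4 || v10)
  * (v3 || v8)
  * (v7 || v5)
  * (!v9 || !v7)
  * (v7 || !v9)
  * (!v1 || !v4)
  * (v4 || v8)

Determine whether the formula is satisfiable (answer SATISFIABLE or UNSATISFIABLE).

UNSATISFIABLE

v3 = True:
  propagation gives v1=True, v10=True, v9=False, v6=True; an empty clause results — contradiction.
v3 = False:
  propagation gives v2=True, v1=True, v8=False; an empty clause results — contradiction.
Every branch closes, so no satisfying assignment exists.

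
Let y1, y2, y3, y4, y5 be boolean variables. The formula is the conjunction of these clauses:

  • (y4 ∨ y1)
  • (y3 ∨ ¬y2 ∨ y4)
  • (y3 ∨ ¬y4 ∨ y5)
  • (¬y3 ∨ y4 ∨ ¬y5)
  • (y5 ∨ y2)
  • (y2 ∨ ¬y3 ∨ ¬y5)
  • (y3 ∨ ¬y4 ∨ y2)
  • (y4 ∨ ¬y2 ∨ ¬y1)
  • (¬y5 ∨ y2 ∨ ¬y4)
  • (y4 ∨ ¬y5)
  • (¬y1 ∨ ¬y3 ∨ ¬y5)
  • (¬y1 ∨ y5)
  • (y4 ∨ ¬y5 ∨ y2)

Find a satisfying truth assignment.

Branch on y1: take y1 = False.
  then y4 is forced to True.
Try y2 = True.
Try y3 = False.
  then y5 is forced to True.
Every clause has at least one true literal under this assignment.

y1=F, y2=T, y3=F, y4=T, y5=T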